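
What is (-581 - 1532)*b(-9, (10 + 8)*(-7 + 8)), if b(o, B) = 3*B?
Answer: -114102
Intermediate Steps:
(-581 - 1532)*b(-9, (10 + 8)*(-7 + 8)) = (-581 - 1532)*(3*((10 + 8)*(-7 + 8))) = -6339*18*1 = -6339*18 = -2113*54 = -114102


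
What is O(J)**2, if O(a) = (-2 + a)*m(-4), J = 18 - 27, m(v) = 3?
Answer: 1089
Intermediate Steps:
J = -9
O(a) = -6 + 3*a (O(a) = (-2 + a)*3 = -6 + 3*a)
O(J)**2 = (-6 + 3*(-9))**2 = (-6 - 27)**2 = (-33)**2 = 1089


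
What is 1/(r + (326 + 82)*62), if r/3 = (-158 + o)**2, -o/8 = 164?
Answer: 1/6507996 ≈ 1.5366e-7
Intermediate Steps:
o = -1312 (o = -8*164 = -1312)
r = 6482700 (r = 3*(-158 - 1312)**2 = 3*(-1470)**2 = 3*2160900 = 6482700)
1/(r + (326 + 82)*62) = 1/(6482700 + (326 + 82)*62) = 1/(6482700 + 408*62) = 1/(6482700 + 25296) = 1/6507996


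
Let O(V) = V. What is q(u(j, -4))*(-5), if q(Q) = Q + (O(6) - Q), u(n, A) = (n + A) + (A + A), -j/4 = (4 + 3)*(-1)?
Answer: -30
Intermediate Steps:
j = 28 (j = -4*(4 + 3)*(-1) = -28*(-1) = -4*(-7) = 28)
u(n, A) = n + 3*A (u(n, A) = (A + n) + 2*A = n + 3*A)
q(Q) = 6 (q(Q) = Q + (6 - Q) = 6)
q(u(j, -4))*(-5) = 6*(-5) = -30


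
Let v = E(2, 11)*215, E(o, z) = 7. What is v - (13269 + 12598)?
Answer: -24362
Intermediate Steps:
v = 1505 (v = 7*215 = 1505)
v - (13269 + 12598) = 1505 - (13269 + 12598) = 1505 - 1*25867 = 1505 - 25867 = -24362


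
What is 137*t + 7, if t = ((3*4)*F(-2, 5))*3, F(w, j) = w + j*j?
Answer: 113443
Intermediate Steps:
F(w, j) = w + j**2
t = 828 (t = ((3*4)*(-2 + 5**2))*3 = (12*(-2 + 25))*3 = (12*23)*3 = 276*3 = 828)
137*t + 7 = 137*828 + 7 = 113436 + 7 = 113443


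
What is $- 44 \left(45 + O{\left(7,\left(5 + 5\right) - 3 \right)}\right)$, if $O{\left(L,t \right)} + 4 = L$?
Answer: $-2112$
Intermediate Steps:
$O{\left(L,t \right)} = -4 + L$
$- 44 \left(45 + O{\left(7,\left(5 + 5\right) - 3 \right)}\right) = - 44 \left(45 + \left(-4 + 7\right)\right) = - 44 \left(45 + 3\right) = \left(-44\right) 48 = -2112$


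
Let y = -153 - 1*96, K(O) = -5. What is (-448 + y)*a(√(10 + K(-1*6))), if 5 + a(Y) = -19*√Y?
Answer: 3485 + 13243*5^(¼) ≈ 23288.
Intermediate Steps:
a(Y) = -5 - 19*√Y
y = -249 (y = -153 - 96 = -249)
(-448 + y)*a(√(10 + K(-1*6))) = (-448 - 249)*(-5 - 19*(10 - 5)^(¼)) = -697*(-5 - 19*5^(¼)) = 3485 + 13243*5^(¼)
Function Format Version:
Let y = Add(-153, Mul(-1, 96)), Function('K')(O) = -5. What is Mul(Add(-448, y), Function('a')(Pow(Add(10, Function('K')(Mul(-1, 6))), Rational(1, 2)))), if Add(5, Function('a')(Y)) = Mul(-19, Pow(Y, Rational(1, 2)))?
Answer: Add(3485, Mul(13243, Pow(5, Rational(1, 4)))) ≈ 23288.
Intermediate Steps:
Function('a')(Y) = Add(-5, Mul(-19, Pow(Y, Rational(1, 2))))
y = -249 (y = Add(-153, -96) = -249)
Mul(Add(-448, y), Function('a')(Pow(Add(10, Function('K')(Mul(-1, 6))), Rational(1, 2)))) = Mul(Add(-448, -249), Add(-5, Mul(-19, Pow(Pow(Add(10, -5), Rational(1, 2)), Rational(1, 2))))) = Mul(-697, Add(-5, Mul(-19, Pow(Pow(5, Rational(1, 2)), Rational(1, 2))))) = Mul(-697, Add(-5, Mul(-19, Pow(5, Rational(1, 4))))) = Add(3485, Mul(13243, Pow(5, Rational(1, 4))))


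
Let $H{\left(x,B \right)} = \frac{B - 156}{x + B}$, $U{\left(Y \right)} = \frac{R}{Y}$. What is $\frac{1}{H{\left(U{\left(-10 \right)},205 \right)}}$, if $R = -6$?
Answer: $\frac{1028}{245} \approx 4.1959$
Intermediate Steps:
$U{\left(Y \right)} = - \frac{6}{Y}$
$H{\left(x,B \right)} = \frac{-156 + B}{B + x}$
$\frac{1}{H{\left(U{\left(-10 \right)},205 \right)}} = \frac{1}{\frac{1}{205 - \frac{6}{-10}} \left(-156 + 205\right)} = \frac{1}{\frac{1}{205 - - \frac{3}{5}} \cdot 49} = \frac{1}{\frac{1}{205 + \frac{3}{5}} \cdot 49} = \frac{1}{\frac{1}{\frac{1028}{5}} \cdot 49} = \frac{1}{\frac{5}{1028} \cdot 49} = \frac{1}{\frac{245}{1028}} = \frac{1028}{245}$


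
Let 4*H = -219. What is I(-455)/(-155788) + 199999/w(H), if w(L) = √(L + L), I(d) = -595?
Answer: 35/9164 - 199999*I*√438/219 ≈ 0.0038193 - 19113.0*I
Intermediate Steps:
H = -219/4 (H = (¼)*(-219) = -219/4 ≈ -54.750)
w(L) = √2*√L (w(L) = √(2*L) = √2*√L)
I(-455)/(-155788) + 199999/w(H) = -595/(-155788) + 199999/((√2*√(-219/4))) = -595*(-1/155788) + 199999/((√2*(I*√219/2))) = 35/9164 + 199999/((I*√438/2)) = 35/9164 + 199999*(-I*√438/219) = 35/9164 - 199999*I*√438/219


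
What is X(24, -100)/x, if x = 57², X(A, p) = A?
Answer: 8/1083 ≈ 0.0073869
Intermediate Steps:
x = 3249
X(24, -100)/x = 24/3249 = 24*(1/3249) = 8/1083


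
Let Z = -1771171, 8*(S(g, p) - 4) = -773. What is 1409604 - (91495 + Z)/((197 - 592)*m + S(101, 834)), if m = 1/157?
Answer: 166333776132/119497 ≈ 1.3920e+6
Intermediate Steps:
m = 1/157 ≈ 0.0063694
S(g, p) = -741/8 (S(g, p) = 4 + (⅛)*(-773) = 4 - 773/8 = -741/8)
1409604 - (91495 + Z)/((197 - 592)*m + S(101, 834)) = 1409604 - (91495 - 1771171)/((197 - 592)*(1/157) - 741/8) = 1409604 - (-1679676)/(-395*1/157 - 741/8) = 1409604 - (-1679676)/(-395/157 - 741/8) = 1409604 - (-1679676)/(-119497/1256) = 1409604 - (-1679676)*(-1256)/119497 = 1409604 - 1*2109673056/119497 = 1409604 - 2109673056/119497 = 166333776132/119497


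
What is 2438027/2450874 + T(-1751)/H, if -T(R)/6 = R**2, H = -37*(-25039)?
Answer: -42827599761283/2270595061182 ≈ -18.862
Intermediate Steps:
H = 926443
T(R) = -6*R**2
2438027/2450874 + T(-1751)/H = 2438027/2450874 - 6*(-1751)**2/926443 = 2438027*(1/2450874) - 6*3066001*(1/926443) = 2438027/2450874 - 18396006*1/926443 = 2438027/2450874 - 18396006/926443 = -42827599761283/2270595061182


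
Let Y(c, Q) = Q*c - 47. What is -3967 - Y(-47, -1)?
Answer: -3967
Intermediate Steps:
Y(c, Q) = -47 + Q*c
-3967 - Y(-47, -1) = -3967 - (-47 - 1*(-47)) = -3967 - (-47 + 47) = -3967 - 1*0 = -3967 + 0 = -3967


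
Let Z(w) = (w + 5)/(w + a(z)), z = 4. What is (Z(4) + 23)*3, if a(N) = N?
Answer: 579/8 ≈ 72.375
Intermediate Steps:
Z(w) = (5 + w)/(4 + w) (Z(w) = (w + 5)/(w + 4) = (5 + w)/(4 + w))
(Z(4) + 23)*3 = ((5 + 4)/(4 + 4) + 23)*3 = (9/8 + 23)*3 = (193/8)*3 = 579/8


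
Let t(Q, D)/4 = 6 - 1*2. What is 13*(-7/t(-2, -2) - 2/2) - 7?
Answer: -411/16 ≈ -25.688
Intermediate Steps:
t(Q, D) = 16 (t(Q, D) = 4*(6 - 1*2) = 4*(6 - 2) = 4*4 = 16)
13*(-7/t(-2, -2) - 2/2) - 7 = 13*(-7/16 - 2/2) - 7 = 13*(-7*1/16 - 2*½) - 7 = 13*(-7/16 - 1) - 7 = 13*(-23/16) - 7 = -299/16 - 7 = -411/16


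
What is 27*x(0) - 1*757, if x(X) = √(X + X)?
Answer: -757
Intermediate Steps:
x(X) = √2*√X (x(X) = √(2*X) = √2*√X)
27*x(0) - 1*757 = 27*(√2*√0) - 1*757 = 27*(√2*0) - 757 = 27*0 - 757 = 0 - 757 = -757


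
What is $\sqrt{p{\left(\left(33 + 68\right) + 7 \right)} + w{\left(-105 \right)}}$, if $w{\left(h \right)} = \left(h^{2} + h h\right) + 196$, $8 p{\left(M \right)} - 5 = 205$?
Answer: $\frac{\sqrt{89089}}{2} \approx 149.24$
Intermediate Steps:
$p{\left(M \right)} = \frac{105}{4}$ ($p{\left(M \right)} = \frac{5}{8} + \frac{1}{8} \cdot 205 = \frac{5}{8} + \frac{205}{8} = \frac{105}{4}$)
$w{\left(h \right)} = 196 + 2 h^{2}$ ($w{\left(h \right)} = \left(h^{2} + h^{2}\right) + 196 = 2 h^{2} + 196 = 196 + 2 h^{2}$)
$\sqrt{p{\left(\left(33 + 68\right) + 7 \right)} + w{\left(-105 \right)}} = \sqrt{\frac{105}{4} + \left(196 + 2 \left(-105\right)^{2}\right)} = \sqrt{\frac{105}{4} + \left(196 + 2 \cdot 11025\right)} = \sqrt{\frac{105}{4} + \left(196 + 22050\right)} = \sqrt{\frac{105}{4} + 22246} = \sqrt{\frac{89089}{4}} = \frac{\sqrt{89089}}{2}$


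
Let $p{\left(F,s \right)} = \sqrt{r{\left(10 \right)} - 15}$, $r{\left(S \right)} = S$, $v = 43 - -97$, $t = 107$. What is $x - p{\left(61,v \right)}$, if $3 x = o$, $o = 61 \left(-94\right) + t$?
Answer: $- \frac{5627}{3} - i \sqrt{5} \approx -1875.7 - 2.2361 i$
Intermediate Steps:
$v = 140$ ($v = 43 + 97 = 140$)
$o = -5627$ ($o = 61 \left(-94\right) + 107 = -5734 + 107 = -5627$)
$p{\left(F,s \right)} = i \sqrt{5}$ ($p{\left(F,s \right)} = \sqrt{10 - 15} = \sqrt{-5} = i \sqrt{5}$)
$x = - \frac{5627}{3}$ ($x = \frac{1}{3} \left(-5627\right) = - \frac{5627}{3} \approx -1875.7$)
$x - p{\left(61,v \right)} = - \frac{5627}{3} - i \sqrt{5}$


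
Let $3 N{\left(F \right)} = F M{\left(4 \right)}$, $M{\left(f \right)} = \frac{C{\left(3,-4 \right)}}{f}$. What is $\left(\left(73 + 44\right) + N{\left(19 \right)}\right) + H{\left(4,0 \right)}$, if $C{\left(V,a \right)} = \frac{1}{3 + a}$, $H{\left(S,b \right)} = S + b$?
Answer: $\frac{1433}{12} \approx 119.42$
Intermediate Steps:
$M{\left(f \right)} = - \frac{1}{f}$ ($M{\left(f \right)} = \frac{1}{\left(3 - 4\right) f} = \frac{1}{\left(-1\right) f} = - \frac{1}{f}$)
$N{\left(F \right)} = - \frac{F}{12}$ ($N{\left(F \right)} = \frac{F \left(- \frac{1}{4}\right)}{3} = \frac{\left(- \frac{1}{4}\right) F}{3} = - \frac{F}{12}$)
$\left(\left(73 + 44\right) + N{\left(19 \right)}\right) + H{\left(4,0 \right)} = \left(\left(73 + 44\right) - \frac{19}{12}\right) + \left(4 + 0\right) = \left(117 - \frac{19}{12}\right) + 4 = \frac{1385}{12} + 4 = \frac{1433}{12}$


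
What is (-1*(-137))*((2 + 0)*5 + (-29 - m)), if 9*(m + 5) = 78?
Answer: -9316/3 ≈ -3105.3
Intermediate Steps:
m = 11/3 (m = -5 + (1/9)*78 = -5 + 26/3 = 11/3 ≈ 3.6667)
(-1*(-137))*((2 + 0)*5 + (-29 - m)) = (-1*(-137))*((2 + 0)*5 + (-29 - 1*11/3)) = 137*(2*5 + (-29 - 11/3)) = 137*(10 - 98/3) = 137*(-68/3) = -9316/3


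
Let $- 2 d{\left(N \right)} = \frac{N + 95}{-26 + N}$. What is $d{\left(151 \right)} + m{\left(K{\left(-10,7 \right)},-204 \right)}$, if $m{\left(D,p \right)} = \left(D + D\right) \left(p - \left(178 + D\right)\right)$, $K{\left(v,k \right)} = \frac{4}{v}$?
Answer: $\frac{38037}{125} \approx 304.3$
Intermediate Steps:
$m{\left(D,p \right)} = 2 D \left(-178 + p - D\right)$
$d{\left(N \right)} = - \frac{95 + N}{2 \left(-26 + N\right)}$ ($d{\left(N \right)} = - \frac{\left(N + 95\right) \frac{1}{-26 + N}}{2} = - \frac{\left(95 + N\right) \frac{1}{-26 + N}}{2} = - \frac{\frac{1}{-26 + N} \left(95 + N\right)}{2} = - \frac{95 + N}{2 \left(-26 + N\right)}$)
$d{\left(151 \right)} + m{\left(K{\left(-10,7 \right)},-204 \right)} = \frac{-95 - 151}{2 \left(-26 + 151\right)} + 2 \frac{4}{-10} \left(-178 - 204 - \frac{4}{-10}\right) = \frac{-95 - 151}{2 \cdot 125} + 2 \cdot 4 \left(- \frac{1}{10}\right) \left(-178 - 204 - 4 \left(- \frac{1}{10}\right)\right) = \frac{1}{2} \cdot \frac{1}{125} \left(-246\right) + 2 \left(- \frac{2}{5}\right) \left(-178 - 204 - - \frac{2}{5}\right) = - \frac{123}{125} + 2 \left(- \frac{2}{5}\right) \left(-178 - 204 + \frac{2}{5}\right) = - \frac{123}{125} + 2 \left(- \frac{2}{5}\right) \left(- \frac{1908}{5}\right) = - \frac{123}{125} + \frac{7632}{25} = \frac{38037}{125}$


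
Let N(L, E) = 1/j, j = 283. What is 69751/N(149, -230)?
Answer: 19739533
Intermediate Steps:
N(L, E) = 1/283
69751/N(149, -230) = 69751/(1/283) = 69751*283 = 19739533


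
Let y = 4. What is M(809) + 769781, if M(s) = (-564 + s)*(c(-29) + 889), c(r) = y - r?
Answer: 995671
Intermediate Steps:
c(r) = 4 - r
M(s) = -520008 + 922*s (M(s) = (-564 + s)*((4 - 1*(-29)) + 889) = (-564 + s)*((4 + 29) + 889) = (-564 + s)*(33 + 889) = (-564 + s)*922 = -520008 + 922*s)
M(809) + 769781 = (-520008 + 922*809) + 769781 = (-520008 + 745898) + 769781 = 225890 + 769781 = 995671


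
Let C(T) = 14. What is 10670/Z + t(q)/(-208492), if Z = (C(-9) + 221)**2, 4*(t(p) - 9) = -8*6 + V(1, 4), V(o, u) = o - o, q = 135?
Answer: 9467129/48995620 ≈ 0.19322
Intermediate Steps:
V(o, u) = 0
t(p) = -3 (t(p) = 9 + (-8*6 + 0)/4 = 9 + (-48 + 0)/4 = 9 + (1/4)*(-48) = 9 - 12 = -3)
Z = 55225 (Z = (14 + 221)**2 = 235**2 = 55225)
10670/Z + t(q)/(-208492) = 10670/55225 - 3/(-208492) = 10670*(1/55225) - 3*(-1/208492) = 2134/11045 + 3/208492 = 9467129/48995620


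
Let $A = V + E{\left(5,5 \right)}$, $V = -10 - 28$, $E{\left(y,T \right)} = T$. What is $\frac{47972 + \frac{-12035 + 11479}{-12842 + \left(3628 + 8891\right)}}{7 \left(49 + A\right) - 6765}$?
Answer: $- \frac{15495512}{2148919} \approx -7.2108$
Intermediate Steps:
$V = -38$
$A = -33$ ($A = -38 + 5 = -33$)
$\frac{47972 + \frac{-12035 + 11479}{-12842 + \left(3628 + 8891\right)}}{7 \left(49 + A\right) - 6765} = \frac{47972 + \frac{-12035 + 11479}{-12842 + \left(3628 + 8891\right)}}{7 \left(49 - 33\right) - 6765} = \frac{47972 - \frac{556}{-12842 + 12519}}{7 \cdot 16 - 6765} = \frac{47972 - \frac{556}{-323}}{112 - 6765} = \frac{47972 - - \frac{556}{323}}{-6653} = \left(47972 + \frac{556}{323}\right) \left(- \frac{1}{6653}\right) = \frac{15495512}{323} \left(- \frac{1}{6653}\right) = - \frac{15495512}{2148919}$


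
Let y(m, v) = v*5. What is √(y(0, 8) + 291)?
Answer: √331 ≈ 18.193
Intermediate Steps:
y(m, v) = 5*v
√(y(0, 8) + 291) = √(5*8 + 291) = √(40 + 291) = √331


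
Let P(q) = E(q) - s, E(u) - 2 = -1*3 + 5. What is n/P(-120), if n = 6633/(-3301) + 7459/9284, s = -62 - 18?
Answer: -36958613/2574304656 ≈ -0.014357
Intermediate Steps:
E(u) = 4 (E(u) = 2 + (-1*3 + 5) = 2 + (-3 + 5) = 2 + 2 = 4)
s = -80
n = -36958613/30646484 (n = 6633*(-1/3301) + 7459*(1/9284) = -6633/3301 + 7459/9284 = -36958613/30646484 ≈ -1.2060)
P(q) = 84 (P(q) = 4 - 1*(-80) = 4 + 80 = 84)
n/P(-120) = -36958613/30646484/84 = -36958613/30646484*1/84 = -36958613/2574304656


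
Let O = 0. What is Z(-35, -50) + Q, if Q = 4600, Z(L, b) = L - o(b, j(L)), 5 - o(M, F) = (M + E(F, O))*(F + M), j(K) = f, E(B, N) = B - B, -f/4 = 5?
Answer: 8060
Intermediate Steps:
f = -20 (f = -4*5 = -20)
E(B, N) = 0
j(K) = -20
o(M, F) = 5 - M*(F + M) (o(M, F) = 5 - (M + 0)*(F + M) = 5 - M*(F + M))
Z(L, b) = -5 + L + b**2 - 20*b (Z(L, b) = L - (5 - b**2 - 1*(-20)*b) = L - (5 - b**2 + 20*b) = L + (-5 + b**2 - 20*b) = -5 + L + b**2 - 20*b)
Z(-35, -50) + Q = (-5 - 35 + (-50)**2 - 20*(-50)) + 4600 = (-5 - 35 + 2500 + 1000) + 4600 = 3460 + 4600 = 8060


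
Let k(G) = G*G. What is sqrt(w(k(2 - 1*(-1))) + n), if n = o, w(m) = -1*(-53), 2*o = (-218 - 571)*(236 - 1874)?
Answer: 2*sqrt(161561) ≈ 803.89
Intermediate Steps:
k(G) = G**2
o = 646191 (o = ((-218 - 571)*(236 - 1874))/2 = (-789*(-1638))/2 = (1/2)*1292382 = 646191)
w(m) = 53
n = 646191
sqrt(w(k(2 - 1*(-1))) + n) = sqrt(53 + 646191) = sqrt(646244) = 2*sqrt(161561)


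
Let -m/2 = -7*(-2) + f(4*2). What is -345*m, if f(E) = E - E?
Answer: 9660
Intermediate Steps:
f(E) = 0
m = -28 (m = -2*(-7*(-2) + 0) = -2*(14 + 0) = -2*14 = -28)
-345*m = -345*(-28) = 9660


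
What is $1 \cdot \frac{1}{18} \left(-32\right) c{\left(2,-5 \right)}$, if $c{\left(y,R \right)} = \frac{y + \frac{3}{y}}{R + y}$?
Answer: $\frac{56}{27} \approx 2.0741$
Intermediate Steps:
$c{\left(y,R \right)} = \frac{y + \frac{3}{y}}{R + y}$
$1 \cdot \frac{1}{18} \left(-32\right) c{\left(2,-5 \right)} = 1 \cdot \frac{1}{18} \left(-32\right) \frac{3 + 2^{2}}{2 \left(-5 + 2\right)} = 1 \cdot \frac{1}{18} \left(-32\right) \frac{3 + 4}{2 \left(-3\right)} = \frac{1}{18} \left(-32\right) \frac{1}{2} \left(- \frac{1}{3}\right) 7 = \left(- \frac{16}{9}\right) \left(- \frac{7}{6}\right) = \frac{56}{27}$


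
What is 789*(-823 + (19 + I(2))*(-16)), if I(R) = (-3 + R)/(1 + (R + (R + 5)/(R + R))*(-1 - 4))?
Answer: -63183909/71 ≈ -8.8991e+5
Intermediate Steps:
I(R) = (-3 + R)/(1 - 5*R - 5*(5 + R)/(2*R)) (I(R) = (-3 + R)/(1 + (R + (5 + R)/((2*R)))*(-5)) = (-3 + R)/(1 + (R + (5 + R)*(1/(2*R)))*(-5)) = (-3 + R)/(1 + (R + (5 + R)/(2*R))*(-5)) = (-3 + R)/(1 + (-5*R - 5*(5 + R)/(2*R))) = (-3 + R)/(1 - 5*R - 5*(5 + R)/(2*R)))
789*(-823 + (19 + I(2))*(-16)) = 789*(-823 + (19 + 2*2*(3 - 1*2)/(25 + 3*2 + 10*2²))*(-16)) = 789*(-823 + (19 + 2*2*(3 - 2)/(25 + 6 + 10*4))*(-16)) = 789*(-823 + (19 + 2*2*1/(25 + 6 + 40))*(-16)) = 789*(-823 + (19 + 2*2*1/71)*(-16)) = 789*(-823 + (19 + 2*2*(1/71)*1)*(-16)) = 789*(-823 + (19 + 4/71)*(-16)) = 789*(-823 + (1353/71)*(-16)) = 789*(-823 - 21648/71) = 789*(-80081/71) = -63183909/71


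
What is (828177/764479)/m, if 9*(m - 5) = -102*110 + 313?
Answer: -7453593/8303770898 ≈ -0.00089762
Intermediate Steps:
m = -10862/9 (m = 5 + (-102*110 + 313)/9 = 5 + (-11220 + 313)/9 = 5 + (⅑)*(-10907) = 5 - 10907/9 = -10862/9 ≈ -1206.9)
(828177/764479)/m = (828177/764479)/(-10862/9) = (828177*(1/764479))*(-9/10862) = (828177/764479)*(-9/10862) = -7453593/8303770898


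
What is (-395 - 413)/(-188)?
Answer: 202/47 ≈ 4.2979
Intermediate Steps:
(-395 - 413)/(-188) = -808*(-1/188) = 202/47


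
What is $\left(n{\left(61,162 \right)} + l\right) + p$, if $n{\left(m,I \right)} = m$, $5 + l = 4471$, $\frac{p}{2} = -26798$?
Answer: $-49069$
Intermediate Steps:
$p = -53596$ ($p = 2 \left(-26798\right) = -53596$)
$l = 4466$ ($l = -5 + 4471 = 4466$)
$\left(n{\left(61,162 \right)} + l\right) + p = \left(61 + 4466\right) - 53596 = 4527 - 53596 = -49069$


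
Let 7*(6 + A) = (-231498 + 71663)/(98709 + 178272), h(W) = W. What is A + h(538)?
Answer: 1031317409/1938867 ≈ 531.92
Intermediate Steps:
A = -11793037/1938867 (A = -6 + ((-231498 + 71663)/(98709 + 178272))/7 = -6 + (-159835/276981)/7 = -6 + (-159835*1/276981)/7 = -6 + (⅐)*(-159835/276981) = -6 - 159835/1938867 = -11793037/1938867 ≈ -6.0824)
A + h(538) = -11793037/1938867 + 538 = 1031317409/1938867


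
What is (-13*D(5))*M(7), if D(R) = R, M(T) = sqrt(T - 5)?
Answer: -65*sqrt(2) ≈ -91.924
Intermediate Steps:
M(T) = sqrt(-5 + T)
(-13*D(5))*M(7) = (-13*5)*sqrt(-5 + 7) = -65*sqrt(2)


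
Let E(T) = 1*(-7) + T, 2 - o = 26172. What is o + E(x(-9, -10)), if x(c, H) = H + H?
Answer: -26197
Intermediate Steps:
o = -26170 (o = 2 - 1*26172 = 2 - 26172 = -26170)
x(c, H) = 2*H
E(T) = -7 + T
o + E(x(-9, -10)) = -26170 + (-7 + 2*(-10)) = -26170 + (-7 - 20) = -26170 - 27 = -26197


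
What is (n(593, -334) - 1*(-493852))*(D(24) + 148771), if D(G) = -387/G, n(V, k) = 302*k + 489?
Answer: 468248215447/8 ≈ 5.8531e+10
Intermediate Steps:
n(V, k) = 489 + 302*k
(n(593, -334) - 1*(-493852))*(D(24) + 148771) = ((489 + 302*(-334)) - 1*(-493852))*(-387/24 + 148771) = ((489 - 100868) + 493852)*(-387*1/24 + 148771) = (-100379 + 493852)*(-129/8 + 148771) = 393473*(1190039/8) = 468248215447/8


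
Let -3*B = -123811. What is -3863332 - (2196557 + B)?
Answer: -18303478/3 ≈ -6.1012e+6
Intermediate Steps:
B = 123811/3 (B = -⅓*(-123811) = 123811/3 ≈ 41270.)
-3863332 - (2196557 + B) = -3863332 - (2196557 + 123811/3) = -3863332 - 1*6713482/3 = -3863332 - 6713482/3 = -18303478/3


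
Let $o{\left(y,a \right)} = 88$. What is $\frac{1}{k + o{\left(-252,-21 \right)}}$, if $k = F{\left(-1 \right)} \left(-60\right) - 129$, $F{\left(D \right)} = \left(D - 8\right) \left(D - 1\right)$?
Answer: $- \frac{1}{1121} \approx -0.00089206$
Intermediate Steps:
$F{\left(D \right)} = \left(-1 + D\right) \left(-8 + D\right)$ ($F{\left(D \right)} = \left(-8 + D\right) \left(-1 + D\right) = \left(-1 + D\right) \left(-8 + D\right)$)
$k = -1209$ ($k = \left(8 + \left(-1\right)^{2} - -9\right) \left(-60\right) - 129 = \left(8 + 1 + 9\right) \left(-60\right) - 129 = 18 \left(-60\right) - 129 = -1080 - 129 = -1209$)
$\frac{1}{k + o{\left(-252,-21 \right)}} = \frac{1}{-1209 + 88} = \frac{1}{-1121} = - \frac{1}{1121}$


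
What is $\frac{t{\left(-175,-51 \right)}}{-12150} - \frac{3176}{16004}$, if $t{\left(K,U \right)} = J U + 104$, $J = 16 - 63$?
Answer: $- \frac{19653601}{48612150} \approx -0.40429$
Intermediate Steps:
$J = -47$
$t{\left(K,U \right)} = 104 - 47 U$ ($t{\left(K,U \right)} = - 47 U + 104 = 104 - 47 U$)
$\frac{t{\left(-175,-51 \right)}}{-12150} - \frac{3176}{16004} = \frac{104 - -2397}{-12150} - \frac{3176}{16004} = \left(104 + 2397\right) \left(- \frac{1}{12150}\right) - \frac{794}{4001} = 2501 \left(- \frac{1}{12150}\right) - \frac{794}{4001} = - \frac{2501}{12150} - \frac{794}{4001} = - \frac{19653601}{48612150}$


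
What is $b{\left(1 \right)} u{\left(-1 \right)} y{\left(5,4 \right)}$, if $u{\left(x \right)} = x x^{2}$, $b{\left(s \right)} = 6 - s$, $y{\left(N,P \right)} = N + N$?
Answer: $-50$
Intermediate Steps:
$y{\left(N,P \right)} = 2 N$
$u{\left(x \right)} = x^{3}$
$b{\left(1 \right)} u{\left(-1 \right)} y{\left(5,4 \right)} = \left(6 - 1\right) \left(-1\right)^{3} \cdot 2 \cdot 5 = \left(6 - 1\right) \left(-1\right) 10 = 5 \left(-1\right) 10 = \left(-5\right) 10 = -50$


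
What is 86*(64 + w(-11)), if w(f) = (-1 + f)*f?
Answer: 16856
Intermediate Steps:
w(f) = f*(-1 + f)
86*(64 + w(-11)) = 86*(64 - 11*(-1 - 11)) = 86*(64 - 11*(-12)) = 86*(64 + 132) = 86*196 = 16856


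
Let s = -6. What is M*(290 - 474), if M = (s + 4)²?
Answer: -736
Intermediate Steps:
M = 4 (M = (-6 + 4)² = (-2)² = 4)
M*(290 - 474) = 4*(290 - 474) = 4*(-184) = -736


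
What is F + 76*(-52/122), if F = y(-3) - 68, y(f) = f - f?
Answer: -6124/61 ≈ -100.39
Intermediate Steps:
y(f) = 0
F = -68 (F = 0 - 68 = -68)
F + 76*(-52/122) = -68 + 76*(-52/122) = -68 + 76*(-52*1/122) = -68 + 76*(-26/61) = -68 - 1976/61 = -6124/61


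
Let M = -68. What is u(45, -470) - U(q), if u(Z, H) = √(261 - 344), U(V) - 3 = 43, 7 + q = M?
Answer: -46 + I*√83 ≈ -46.0 + 9.1104*I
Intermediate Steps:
q = -75 (q = -7 - 68 = -75)
U(V) = 46 (U(V) = 3 + 43 = 46)
u(Z, H) = I*√83 (u(Z, H) = √(-83) = I*√83)
u(45, -470) - U(q) = I*√83 - 1*46 = I*√83 - 46 = -46 + I*√83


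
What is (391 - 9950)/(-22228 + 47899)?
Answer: -9559/25671 ≈ -0.37237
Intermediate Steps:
(391 - 9950)/(-22228 + 47899) = -9559/25671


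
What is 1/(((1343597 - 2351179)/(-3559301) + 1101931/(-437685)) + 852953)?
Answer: 1557852658185/1328771617256287744 ≈ 1.1724e-6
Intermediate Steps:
1/(((1343597 - 2351179)/(-3559301) + 1101931/(-437685)) + 852953) = 1/((-1007582*(-1/3559301) + 1101931*(-1/437685)) + 852953) = 1/((1007582/3559301 - 1101931/437685) + 852953) = 1/(-3481100582561/1557852658185 + 852953) = 1/(1328771617256287744/1557852658185) = 1557852658185/1328771617256287744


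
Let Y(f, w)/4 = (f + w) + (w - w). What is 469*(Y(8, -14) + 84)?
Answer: 28140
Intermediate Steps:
Y(f, w) = 4*f + 4*w (Y(f, w) = 4*((f + w) + (w - w)) = 4*((f + w) + 0) = 4*(f + w) = 4*f + 4*w)
469*(Y(8, -14) + 84) = 469*((4*8 + 4*(-14)) + 84) = 469*((32 - 56) + 84) = 469*(-24 + 84) = 469*60 = 28140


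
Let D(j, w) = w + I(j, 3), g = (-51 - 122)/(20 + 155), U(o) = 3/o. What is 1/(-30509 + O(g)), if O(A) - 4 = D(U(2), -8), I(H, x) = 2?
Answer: -1/30511 ≈ -3.2775e-5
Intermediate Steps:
g = -173/175 ≈ -0.98857
D(j, w) = 2 + w (D(j, w) = w + 2 = 2 + w)
O(A) = -2 (O(A) = 4 + (2 - 8) = 4 - 6 = -2)
1/(-30509 + O(g)) = 1/(-30509 - 2) = 1/(-30511) = -1/30511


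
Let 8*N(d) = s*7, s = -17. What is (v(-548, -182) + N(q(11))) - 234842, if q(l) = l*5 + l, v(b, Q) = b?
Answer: -1883239/8 ≈ -2.3541e+5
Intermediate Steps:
q(l) = 6*l (q(l) = 5*l + l = 6*l)
N(d) = -119/8 (N(d) = (-17*7)/8 = (⅛)*(-119) = -119/8)
(v(-548, -182) + N(q(11))) - 234842 = (-548 - 119/8) - 234842 = -4503/8 - 234842 = -1883239/8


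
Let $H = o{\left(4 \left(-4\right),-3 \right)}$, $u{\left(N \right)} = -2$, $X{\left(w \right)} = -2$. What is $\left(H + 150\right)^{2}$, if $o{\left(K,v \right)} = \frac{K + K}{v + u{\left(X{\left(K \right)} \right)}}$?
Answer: $\frac{611524}{25} \approx 24461.0$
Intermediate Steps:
$o{\left(K,v \right)} = \frac{2 K}{-2 + v}$ ($o{\left(K,v \right)} = \frac{K + K}{v - 2} = \frac{2 K}{-2 + v}$)
$H = \frac{32}{5}$ ($H = \frac{2 \cdot 4 \left(-4\right)}{-2 - 3} = 2 \left(-16\right) \frac{1}{-5} = 2 \left(-16\right) \left(- \frac{1}{5}\right) = \frac{32}{5} \approx 6.4$)
$\left(H + 150\right)^{2} = \left(\frac{32}{5} + 150\right)^{2} = \left(\frac{782}{5}\right)^{2} = \frac{611524}{25}$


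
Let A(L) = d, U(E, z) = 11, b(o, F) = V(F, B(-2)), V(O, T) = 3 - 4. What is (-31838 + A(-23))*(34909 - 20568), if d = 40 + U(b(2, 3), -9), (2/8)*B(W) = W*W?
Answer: -455857367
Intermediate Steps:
B(W) = 4*W² (B(W) = 4*(W*W) = 4*W²)
V(O, T) = -1
b(o, F) = -1
d = 51 (d = 40 + 11 = 51)
A(L) = 51
(-31838 + A(-23))*(34909 - 20568) = (-31838 + 51)*(34909 - 20568) = -31787*14341 = -455857367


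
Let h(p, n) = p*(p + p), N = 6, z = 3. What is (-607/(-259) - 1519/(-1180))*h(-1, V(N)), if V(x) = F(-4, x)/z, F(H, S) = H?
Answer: 1109681/152810 ≈ 7.2618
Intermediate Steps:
V(x) = -4/3
h(p, n) = 2*p**2 (h(p, n) = p*(2*p) = 2*p**2)
(-607/(-259) - 1519/(-1180))*h(-1, V(N)) = (-607/(-259) - 1519/(-1180))*(2*(-1)**2) = (-607*(-1/259) - 1519*(-1/1180))*(2*1) = (607/259 + 1519/1180)*2 = (1109681/305620)*2 = 1109681/152810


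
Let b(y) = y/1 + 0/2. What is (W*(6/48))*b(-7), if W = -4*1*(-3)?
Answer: -21/2 ≈ -10.500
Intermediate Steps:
b(y) = y (b(y) = y*1 + 0*(1/2) = y + 0 = y)
W = 12 (W = -4*(-3) = 12)
(W*(6/48))*b(-7) = (12*(6/48))*(-7) = (12*(6*(1/48)))*(-7) = (12*(1/8))*(-7) = (3/2)*(-7) = -21/2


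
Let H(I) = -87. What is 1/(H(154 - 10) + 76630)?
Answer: 1/76543 ≈ 1.3065e-5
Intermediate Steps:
1/(H(154 - 10) + 76630) = 1/(-87 + 76630) = 1/76543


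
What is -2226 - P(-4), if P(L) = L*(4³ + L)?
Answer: -1986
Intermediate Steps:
P(L) = L*(64 + L)
-2226 - P(-4) = -2226 - (-4)*(64 - 4) = -2226 - (-4)*60 = -2226 - 1*(-240) = -2226 + 240 = -1986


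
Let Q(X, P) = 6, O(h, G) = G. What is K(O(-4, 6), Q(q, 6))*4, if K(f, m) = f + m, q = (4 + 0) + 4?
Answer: 48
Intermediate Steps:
q = 8 (q = 4 + 4 = 8)
K(O(-4, 6), Q(q, 6))*4 = (6 + 6)*4 = 12*4 = 48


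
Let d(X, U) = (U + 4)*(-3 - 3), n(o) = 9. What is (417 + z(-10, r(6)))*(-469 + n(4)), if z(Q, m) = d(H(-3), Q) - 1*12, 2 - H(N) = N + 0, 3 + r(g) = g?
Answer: -202860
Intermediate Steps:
r(g) = -3 + g
H(N) = 2 - N (H(N) = 2 - (N + 0) = 2 - N)
d(X, U) = -24 - 6*U (d(X, U) = (4 + U)*(-6) = -24 - 6*U)
z(Q, m) = -36 - 6*Q (z(Q, m) = (-24 - 6*Q) - 1*12 = (-24 - 6*Q) - 12 = -36 - 6*Q)
(417 + z(-10, r(6)))*(-469 + n(4)) = (417 + (-36 - 6*(-10)))*(-469 + 9) = (417 + (-36 + 60))*(-460) = (417 + 24)*(-460) = 441*(-460) = -202860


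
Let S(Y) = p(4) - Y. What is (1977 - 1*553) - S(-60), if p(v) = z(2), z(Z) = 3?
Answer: 1361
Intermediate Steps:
p(v) = 3
S(Y) = 3 - Y
(1977 - 1*553) - S(-60) = (1977 - 1*553) - (3 - 1*(-60)) = (1977 - 553) - (3 + 60) = 1424 - 1*63 = 1424 - 63 = 1361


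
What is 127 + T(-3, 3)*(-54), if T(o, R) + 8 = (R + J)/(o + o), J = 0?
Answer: 586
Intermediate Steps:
T(o, R) = -8 + R/(2*o) (T(o, R) = -8 + (R + 0)/(o + o) = -8 + R/((2*o)) = -8 + R*(1/(2*o)) = -8 + R/(2*o))
127 + T(-3, 3)*(-54) = 127 + (-8 + (½)*3/(-3))*(-54) = 127 + (-8 + (½)*3*(-⅓))*(-54) = 127 + (-8 - ½)*(-54) = 127 - 17/2*(-54) = 127 + 459 = 586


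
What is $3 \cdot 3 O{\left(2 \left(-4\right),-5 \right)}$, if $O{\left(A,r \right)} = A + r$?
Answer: $-117$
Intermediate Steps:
$3 \cdot 3 O{\left(2 \left(-4\right),-5 \right)} = 3 \cdot 3 \left(2 \left(-4\right) - 5\right) = 9 \left(-8 - 5\right) = 9 \left(-13\right) = -117$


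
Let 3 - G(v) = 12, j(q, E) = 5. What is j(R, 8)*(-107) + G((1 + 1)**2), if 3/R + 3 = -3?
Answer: -544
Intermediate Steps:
R = -1/2 (R = 3/(-3 - 3) = 3/(-6) = 3*(-1/6) = -1/2 ≈ -0.50000)
G(v) = -9 (G(v) = 3 - 1*12 = 3 - 12 = -9)
j(R, 8)*(-107) + G((1 + 1)**2) = 5*(-107) - 9 = -535 - 9 = -544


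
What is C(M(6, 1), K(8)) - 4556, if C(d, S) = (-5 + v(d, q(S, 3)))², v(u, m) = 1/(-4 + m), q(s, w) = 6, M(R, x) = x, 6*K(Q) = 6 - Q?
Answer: -18143/4 ≈ -4535.8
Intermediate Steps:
K(Q) = 1 - Q/6 (K(Q) = (6 - Q)/6 = 1 - Q/6)
C(d, S) = 81/4 (C(d, S) = (-5 + 1/(-4 + 6))² = (-5 + 1/2)² = (-5 + ½)² = (-9/2)² = 81/4)
C(M(6, 1), K(8)) - 4556 = 81/4 - 4556 = -18143/4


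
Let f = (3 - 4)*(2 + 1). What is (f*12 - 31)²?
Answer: 4489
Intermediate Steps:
f = -3 (f = -1*3 = -3)
(f*12 - 31)² = (-3*12 - 31)² = (-36 - 31)² = (-67)² = 4489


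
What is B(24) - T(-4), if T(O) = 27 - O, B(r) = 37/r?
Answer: -707/24 ≈ -29.458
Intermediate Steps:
B(24) - T(-4) = 37/24 - (27 - 1*(-4)) = 37*(1/24) - (27 + 4) = 37/24 - 1*31 = 37/24 - 31 = -707/24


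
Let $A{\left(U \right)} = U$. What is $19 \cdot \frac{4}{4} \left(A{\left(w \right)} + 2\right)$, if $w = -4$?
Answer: $-38$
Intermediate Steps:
$19 \cdot \frac{4}{4} \left(A{\left(w \right)} + 2\right) = 19 \cdot \frac{4}{4} \left(-4 + 2\right) = 19 \cdot 4 \cdot \frac{1}{4} \left(-2\right) = 19 \cdot 1 \left(-2\right) = 19 \left(-2\right) = -38$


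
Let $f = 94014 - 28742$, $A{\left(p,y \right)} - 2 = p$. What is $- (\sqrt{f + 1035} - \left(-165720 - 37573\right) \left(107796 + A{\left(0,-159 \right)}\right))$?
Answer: $-21914578814 - \sqrt{66307} \approx -2.1915 \cdot 10^{10}$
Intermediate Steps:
$A{\left(p,y \right)} = 2 + p$
$f = 65272$ ($f = 94014 - 28742 = 65272$)
$- (\sqrt{f + 1035} - \left(-165720 - 37573\right) \left(107796 + A{\left(0,-159 \right)}\right)) = - (\sqrt{65272 + 1035} - \left(-165720 - 37573\right) \left(107796 + \left(2 + 0\right)\right)) = - (\sqrt{66307} - - 203293 \left(107796 + 2\right)) = - (\sqrt{66307} - \left(-203293\right) 107798) = - (\sqrt{66307} - -21914578814) = - (\sqrt{66307} + 21914578814) = - (21914578814 + \sqrt{66307}) = -21914578814 - \sqrt{66307}$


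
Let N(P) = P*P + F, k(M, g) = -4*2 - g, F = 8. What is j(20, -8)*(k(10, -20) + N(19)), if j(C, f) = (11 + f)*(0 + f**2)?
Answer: 73152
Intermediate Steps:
k(M, g) = -8 - g
j(C, f) = f**2*(11 + f) (j(C, f) = (11 + f)*f**2 = f**2*(11 + f))
N(P) = 8 + P**2 (N(P) = P*P + 8 = P**2 + 8 = 8 + P**2)
j(20, -8)*(k(10, -20) + N(19)) = ((-8)**2*(11 - 8))*((-8 - 1*(-20)) + (8 + 19**2)) = (64*3)*((-8 + 20) + (8 + 361)) = 192*(12 + 369) = 192*381 = 73152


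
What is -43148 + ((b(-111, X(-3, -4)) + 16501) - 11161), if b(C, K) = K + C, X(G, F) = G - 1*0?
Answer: -37922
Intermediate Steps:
X(G, F) = G (X(G, F) = G + 0 = G)
b(C, K) = C + K
-43148 + ((b(-111, X(-3, -4)) + 16501) - 11161) = -43148 + (((-111 - 3) + 16501) - 11161) = -43148 + ((-114 + 16501) - 11161) = -43148 + (16387 - 11161) = -43148 + 5226 = -37922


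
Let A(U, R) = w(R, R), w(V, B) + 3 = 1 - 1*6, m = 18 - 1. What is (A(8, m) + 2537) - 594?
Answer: 1935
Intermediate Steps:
m = 17
w(V, B) = -8 (w(V, B) = -3 + (1 - 1*6) = -3 + (1 - 6) = -3 - 5 = -8)
A(U, R) = -8
(A(8, m) + 2537) - 594 = (-8 + 2537) - 594 = 2529 - 594 = 1935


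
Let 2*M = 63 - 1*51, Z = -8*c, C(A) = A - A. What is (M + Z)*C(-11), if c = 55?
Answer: 0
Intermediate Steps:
C(A) = 0
Z = -440 (Z = -8*55 = -440)
M = 6 (M = (63 - 1*51)/2 = (63 - 51)/2 = (1/2)*12 = 6)
(M + Z)*C(-11) = (6 - 440)*0 = -434*0 = 0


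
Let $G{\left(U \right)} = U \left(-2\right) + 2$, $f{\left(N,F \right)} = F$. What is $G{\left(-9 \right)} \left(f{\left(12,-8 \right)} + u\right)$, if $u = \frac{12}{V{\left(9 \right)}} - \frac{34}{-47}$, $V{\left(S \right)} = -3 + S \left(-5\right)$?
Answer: $- \frac{7075}{47} \approx -150.53$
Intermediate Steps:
$V{\left(S \right)} = -3 - 5 S$
$G{\left(U \right)} = 2 - 2 U$ ($G{\left(U \right)} = - 2 U + 2 = 2 - 2 U$)
$u = \frac{89}{188}$ ($u = \frac{12}{-3 - 45} - \frac{34}{-47} = \frac{12}{-3 - 45} - - \frac{34}{47} = \frac{12}{-48} + \frac{34}{47} = 12 \left(- \frac{1}{48}\right) + \frac{34}{47} = - \frac{1}{4} + \frac{34}{47} = \frac{89}{188} \approx 0.4734$)
$G{\left(-9 \right)} \left(f{\left(12,-8 \right)} + u\right) = \left(2 - -18\right) \left(-8 + \frac{89}{188}\right) = \left(2 + 18\right) \left(- \frac{1415}{188}\right) = 20 \left(- \frac{1415}{188}\right) = - \frac{7075}{47}$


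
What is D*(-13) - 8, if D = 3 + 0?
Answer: -47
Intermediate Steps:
D = 3
D*(-13) - 8 = 3*(-13) - 8 = -39 - 8 = -47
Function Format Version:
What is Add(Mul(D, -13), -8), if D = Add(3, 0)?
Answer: -47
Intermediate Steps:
D = 3
Add(Mul(D, -13), -8) = Add(Mul(3, -13), -8) = Add(-39, -8) = -47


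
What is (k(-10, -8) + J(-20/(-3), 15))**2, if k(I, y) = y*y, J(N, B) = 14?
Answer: 6084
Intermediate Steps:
k(I, y) = y**2
(k(-10, -8) + J(-20/(-3), 15))**2 = ((-8)**2 + 14)**2 = (64 + 14)**2 = 78**2 = 6084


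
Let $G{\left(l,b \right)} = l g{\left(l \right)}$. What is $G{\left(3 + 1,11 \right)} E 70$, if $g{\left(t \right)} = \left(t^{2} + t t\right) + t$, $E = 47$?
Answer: $473760$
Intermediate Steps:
$g{\left(t \right)} = t + 2 t^{2}$ ($g{\left(t \right)} = \left(t^{2} + t^{2}\right) + t = 2 t^{2} + t = t + 2 t^{2}$)
$G{\left(l,b \right)} = l^{2} \left(1 + 2 l\right)$ ($G{\left(l,b \right)} = l l \left(1 + 2 l\right) = l^{2} \left(1 + 2 l\right)$)
$G{\left(3 + 1,11 \right)} E 70 = \left(3 + 1\right)^{2} \left(1 + 2 \left(3 + 1\right)\right) 47 \cdot 70 = 4^{2} \left(1 + 2 \cdot 4\right) 47 \cdot 70 = 16 \left(1 + 8\right) 47 \cdot 70 = 16 \cdot 9 \cdot 47 \cdot 70 = 144 \cdot 47 \cdot 70 = 6768 \cdot 70 = 473760$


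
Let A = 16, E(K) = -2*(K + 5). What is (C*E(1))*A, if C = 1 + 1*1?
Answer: -384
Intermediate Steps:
E(K) = -10 - 2*K (E(K) = -2*(5 + K) = -10 - 2*K)
C = 2 (C = 1 + 1 = 2)
(C*E(1))*A = (2*(-10 - 2*1))*16 = (2*(-10 - 2))*16 = (2*(-12))*16 = -24*16 = -384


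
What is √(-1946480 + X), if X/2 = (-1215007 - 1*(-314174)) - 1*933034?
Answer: I*√5614214 ≈ 2369.4*I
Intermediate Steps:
X = -3667734 (X = 2*((-1215007 - 1*(-314174)) - 1*933034) = 2*((-1215007 + 314174) - 933034) = 2*(-900833 - 933034) = 2*(-1833867) = -3667734)
√(-1946480 + X) = √(-1946480 - 3667734) = √(-5614214) = I*√5614214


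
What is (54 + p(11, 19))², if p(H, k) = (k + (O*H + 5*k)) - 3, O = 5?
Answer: 48400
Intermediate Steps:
p(H, k) = -3 + 5*H + 6*k (p(H, k) = (k + (5*H + 5*k)) - 3 = (5*H + 6*k) - 3 = -3 + 5*H + 6*k)
(54 + p(11, 19))² = (54 + (-3 + 5*11 + 6*19))² = (54 + (-3 + 55 + 114))² = (54 + 166)² = 220² = 48400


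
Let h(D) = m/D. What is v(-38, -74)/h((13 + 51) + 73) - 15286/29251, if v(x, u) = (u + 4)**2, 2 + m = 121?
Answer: 2804911038/497267 ≈ 5640.7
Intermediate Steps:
m = 119 (m = -2 + 121 = 119)
v(x, u) = (4 + u)**2
h(D) = 119/D
v(-38, -74)/h((13 + 51) + 73) - 15286/29251 = (4 - 74)**2/((119/((13 + 51) + 73))) - 15286/29251 = (-70)**2/((119/(64 + 73))) - 15286*1/29251 = 4900/((119/137)) - 15286/29251 = 4900/((119*(1/137))) - 15286/29251 = 4900/(119/137) - 15286/29251 = 4900*(137/119) - 15286/29251 = 95900/17 - 15286/29251 = 2804911038/497267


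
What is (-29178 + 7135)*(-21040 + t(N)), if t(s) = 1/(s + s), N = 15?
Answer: 13913519557/30 ≈ 4.6378e+8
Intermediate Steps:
t(s) = 1/(2*s)
(-29178 + 7135)*(-21040 + t(N)) = (-29178 + 7135)*(-21040 + (½)/15) = -22043*(-21040 + (½)*(1/15)) = -22043*(-21040 + 1/30) = -22043*(-631199/30) = 13913519557/30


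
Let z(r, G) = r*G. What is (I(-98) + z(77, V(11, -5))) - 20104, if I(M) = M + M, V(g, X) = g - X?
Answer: -19068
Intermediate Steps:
I(M) = 2*M
z(r, G) = G*r
(I(-98) + z(77, V(11, -5))) - 20104 = (2*(-98) + (11 - 1*(-5))*77) - 20104 = (-196 + (11 + 5)*77) - 20104 = (-196 + 16*77) - 20104 = (-196 + 1232) - 20104 = 1036 - 20104 = -19068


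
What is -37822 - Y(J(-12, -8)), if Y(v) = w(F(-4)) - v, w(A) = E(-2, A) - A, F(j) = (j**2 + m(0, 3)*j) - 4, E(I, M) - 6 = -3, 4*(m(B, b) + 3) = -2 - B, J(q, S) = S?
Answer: -37807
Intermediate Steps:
m(B, b) = -7/2 - B/4 (m(B, b) = -3 + (-2 - B)/4 = -3 + (-1/2 - B/4) = -7/2 - B/4)
E(I, M) = 3 (E(I, M) = 6 - 3 = 3)
F(j) = -4 + j**2 - 7*j/2 (F(j) = (j**2 + (-7/2 - 1/4*0)*j) - 4 = (j**2 + (-7/2 + 0)*j) - 4 = (j**2 - 7*j/2) - 4 = -4 + j**2 - 7*j/2)
w(A) = 3 - A
Y(v) = -23 - v (Y(v) = (3 - (-4 + (-4)**2 - 7/2*(-4))) - v = (3 - (-4 + 16 + 14)) - v = (3 - 1*26) - v = (3 - 26) - v = -23 - v)
-37822 - Y(J(-12, -8)) = -37822 - (-23 - 1*(-8)) = -37822 - (-23 + 8) = -37822 - 1*(-15) = -37822 + 15 = -37807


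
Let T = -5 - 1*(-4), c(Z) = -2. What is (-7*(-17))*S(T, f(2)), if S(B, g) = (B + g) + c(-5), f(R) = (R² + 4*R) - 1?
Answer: 952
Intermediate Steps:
T = -1 (T = -5 + 4 = -1)
f(R) = -1 + R² + 4*R
S(B, g) = -2 + B + g (S(B, g) = (B + g) - 2 = -2 + B + g)
(-7*(-17))*S(T, f(2)) = (-7*(-17))*(-2 - 1 + (-1 + 2² + 4*2)) = 119*(-2 - 1 + (-1 + 4 + 8)) = 119*(-2 - 1 + 11) = 119*8 = 952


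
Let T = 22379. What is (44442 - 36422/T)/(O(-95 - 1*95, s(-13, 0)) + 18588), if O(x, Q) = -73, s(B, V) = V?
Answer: 994531096/414347185 ≈ 2.4002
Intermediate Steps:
(44442 - 36422/T)/(O(-95 - 1*95, s(-13, 0)) + 18588) = (44442 - 36422/22379)/(-73 + 18588) = (44442 - 36422*1/22379)/18515 = (44442 - 36422/22379)*(1/18515) = (994531096/22379)*(1/18515) = 994531096/414347185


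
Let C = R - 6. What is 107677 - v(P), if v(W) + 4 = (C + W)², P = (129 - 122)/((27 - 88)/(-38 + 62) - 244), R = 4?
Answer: 3769863490405/35010889 ≈ 1.0768e+5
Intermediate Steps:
C = -2 (C = 4 - 6 = -2)
P = -168/5917 (P = 7/(-61/24 - 244) = 7/(-5917/24) = 7*(-24/5917) = -168/5917 ≈ -0.028393)
v(W) = -4 + (-2 + W)²
107677 - v(P) = 107677 - (-168)*(-4 - 168/5917)/5917 = 107677 - (-168)*(-23836)/(5917*5917) = 107677 - 1*4004448/35010889 = 107677 - 4004448/35010889 = 3769863490405/35010889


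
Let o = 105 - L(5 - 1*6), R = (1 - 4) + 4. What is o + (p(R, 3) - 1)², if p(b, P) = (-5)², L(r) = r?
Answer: 682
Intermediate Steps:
R = 1 (R = -3 + 4 = 1)
o = 106 (o = 105 - (5 - 1*6) = 105 - (5 - 6) = 105 - 1*(-1) = 105 + 1 = 106)
p(b, P) = 25
o + (p(R, 3) - 1)² = 106 + (25 - 1)² = 106 + 24² = 106 + 576 = 682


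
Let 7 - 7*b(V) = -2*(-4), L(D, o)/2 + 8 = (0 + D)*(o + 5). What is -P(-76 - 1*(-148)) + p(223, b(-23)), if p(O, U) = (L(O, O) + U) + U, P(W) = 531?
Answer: 707985/7 ≈ 1.0114e+5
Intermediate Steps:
L(D, o) = -16 + 2*D*(5 + o) (L(D, o) = -16 + 2*((0 + D)*(o + 5)) = -16 + 2*(D*(5 + o)) = -16 + 2*D*(5 + o))
b(V) = -⅐ (b(V) = 1 - (-2)*(-4)/7 = 1 - ⅐*8 = 1 - 8/7 = -⅐)
p(O, U) = -16 + 2*U + 2*O² + 10*O (p(O, U) = ((-16 + 10*O + 2*O*O) + U) + U = ((-16 + 10*O + 2*O²) + U) + U = ((-16 + 2*O² + 10*O) + U) + U = (-16 + U + 2*O² + 10*O) + U = -16 + 2*U + 2*O² + 10*O)
-P(-76 - 1*(-148)) + p(223, b(-23)) = -1*531 + (-16 + 2*(-⅐) + 2*223² + 10*223) = -531 + (-16 - 2/7 + 2*49729 + 2230) = -531 + (-16 - 2/7 + 99458 + 2230) = -531 + 711702/7 = 707985/7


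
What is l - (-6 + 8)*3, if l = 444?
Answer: 438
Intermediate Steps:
l - (-6 + 8)*3 = 444 - (-6 + 8)*3 = 444 - 2*3 = 444 - 1*6 = 444 - 6 = 438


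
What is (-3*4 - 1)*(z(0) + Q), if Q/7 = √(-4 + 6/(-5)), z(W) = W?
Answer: -91*I*√130/5 ≈ -207.51*I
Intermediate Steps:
Q = 7*I*√130/5 (Q = 7*√(-4 + 6/(-5)) = 7*√(-4 + 6*(-⅕)) = 7*√(-4 - 6/5) = 7*√(-26/5) = 7*(I*√130/5) = 7*I*√130/5 ≈ 15.962*I)
(-3*4 - 1)*(z(0) + Q) = (-3*4 - 1)*(0 + 7*I*√130/5) = (-12 - 1)*(7*I*√130/5) = -91*I*√130/5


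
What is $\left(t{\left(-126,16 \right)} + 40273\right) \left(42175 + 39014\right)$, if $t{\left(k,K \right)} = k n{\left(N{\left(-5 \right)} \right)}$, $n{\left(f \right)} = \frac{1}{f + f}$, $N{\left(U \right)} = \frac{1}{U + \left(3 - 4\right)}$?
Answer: $3300414039$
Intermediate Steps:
$N{\left(U \right)} = \frac{1}{-1 + U}$ ($N{\left(U \right)} = \frac{1}{U + \left(3 - 4\right)} = \frac{1}{U - 1} = \frac{1}{-1 + U}$)
$n{\left(f \right)} = \frac{1}{2 f}$
$t{\left(k,K \right)} = - 3 k$ ($t{\left(k,K \right)} = k \frac{1}{2 \frac{1}{-1 - 5}} = k \frac{1}{2 \frac{1}{-6}} = k \frac{1}{2 \left(- \frac{1}{6}\right)} = k \frac{1}{2} \left(-6\right) = k \left(-3\right) = - 3 k$)
$\left(t{\left(-126,16 \right)} + 40273\right) \left(42175 + 39014\right) = \left(\left(-3\right) \left(-126\right) + 40273\right) \left(42175 + 39014\right) = \left(378 + 40273\right) 81189 = 40651 \cdot 81189 = 3300414039$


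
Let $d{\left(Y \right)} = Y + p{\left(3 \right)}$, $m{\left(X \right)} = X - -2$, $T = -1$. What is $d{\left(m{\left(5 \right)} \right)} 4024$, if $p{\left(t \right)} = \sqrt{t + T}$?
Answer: $28168 + 4024 \sqrt{2} \approx 33859.0$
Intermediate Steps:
$p{\left(t \right)} = \sqrt{-1 + t}$ ($p{\left(t \right)} = \sqrt{t - 1} = \sqrt{-1 + t}$)
$m{\left(X \right)} = 2 + X$ ($m{\left(X \right)} = X + 2 = 2 + X$)
$d{\left(Y \right)} = Y + \sqrt{2}$ ($d{\left(Y \right)} = Y + \sqrt{-1 + 3} = Y + \sqrt{2}$)
$d{\left(m{\left(5 \right)} \right)} 4024 = \left(\left(2 + 5\right) + \sqrt{2}\right) 4024 = \left(7 + \sqrt{2}\right) 4024 = 28168 + 4024 \sqrt{2}$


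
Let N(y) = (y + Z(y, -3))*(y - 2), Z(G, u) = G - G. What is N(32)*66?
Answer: 63360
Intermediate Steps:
Z(G, u) = 0
N(y) = y*(-2 + y) (N(y) = (y + 0)*(y - 2) = y*(-2 + y))
N(32)*66 = (32*(-2 + 32))*66 = (32*30)*66 = 960*66 = 63360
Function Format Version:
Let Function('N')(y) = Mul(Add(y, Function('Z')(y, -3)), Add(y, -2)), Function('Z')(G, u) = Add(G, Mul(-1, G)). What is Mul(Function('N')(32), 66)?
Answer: 63360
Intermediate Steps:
Function('Z')(G, u) = 0
Function('N')(y) = Mul(y, Add(-2, y)) (Function('N')(y) = Mul(Add(y, 0), Add(y, -2)) = Mul(y, Add(-2, y)))
Mul(Function('N')(32), 66) = Mul(Mul(32, Add(-2, 32)), 66) = Mul(Mul(32, 30), 66) = Mul(960, 66) = 63360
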